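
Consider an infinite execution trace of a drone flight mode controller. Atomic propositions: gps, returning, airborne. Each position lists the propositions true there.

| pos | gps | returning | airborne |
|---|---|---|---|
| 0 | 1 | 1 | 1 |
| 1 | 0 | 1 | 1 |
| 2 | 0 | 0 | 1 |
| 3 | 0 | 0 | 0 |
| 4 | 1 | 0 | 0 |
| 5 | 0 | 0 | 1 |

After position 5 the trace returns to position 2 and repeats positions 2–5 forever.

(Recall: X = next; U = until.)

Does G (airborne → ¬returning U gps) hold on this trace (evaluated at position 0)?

Violated

airborne → ¬returning U gps must hold at every position from 0 onward. It fails at position 1, so G (airborne → ¬returning U gps) is false.
Positions where airborne holds: 0, 1, 2, 5.
Check ¬returning U gps at each: 0→ok, 1→fails, 2→ok, 5→ok.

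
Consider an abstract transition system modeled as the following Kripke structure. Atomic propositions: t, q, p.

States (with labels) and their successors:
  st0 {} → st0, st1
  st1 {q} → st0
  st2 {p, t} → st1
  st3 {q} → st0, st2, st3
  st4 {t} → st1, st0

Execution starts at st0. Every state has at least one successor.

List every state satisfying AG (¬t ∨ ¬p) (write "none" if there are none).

States satisfying ¬t ∨ ¬p: {st0, st1, st3, st4}.
States satisfying AG (¬t ∨ ¬p): {st0, st1, st4}.

{st0, st1, st4}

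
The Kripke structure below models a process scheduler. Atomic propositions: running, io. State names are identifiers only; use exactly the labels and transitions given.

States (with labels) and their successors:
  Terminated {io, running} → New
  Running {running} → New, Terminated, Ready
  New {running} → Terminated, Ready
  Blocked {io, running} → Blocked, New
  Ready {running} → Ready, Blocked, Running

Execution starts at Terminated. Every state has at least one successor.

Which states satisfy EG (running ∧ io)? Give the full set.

States satisfying running ∧ io: {Terminated, Blocked}.
States satisfying EG (running ∧ io): {Blocked}.

{Blocked}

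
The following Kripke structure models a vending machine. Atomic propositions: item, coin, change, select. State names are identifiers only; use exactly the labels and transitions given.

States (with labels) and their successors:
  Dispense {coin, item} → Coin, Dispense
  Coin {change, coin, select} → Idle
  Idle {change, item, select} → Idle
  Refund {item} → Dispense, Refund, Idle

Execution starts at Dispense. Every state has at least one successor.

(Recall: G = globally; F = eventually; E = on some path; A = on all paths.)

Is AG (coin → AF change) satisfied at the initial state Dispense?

Violated

States satisfying coin → AF change: {Coin, Idle, Refund}.
States satisfying AG (coin → AF change): {Coin, Idle}.
Dispense is reachable from Dispense and violates coin → AF change, so AG fails at Dispense.
Dispense ∉ Sat(AG (coin → AF change)).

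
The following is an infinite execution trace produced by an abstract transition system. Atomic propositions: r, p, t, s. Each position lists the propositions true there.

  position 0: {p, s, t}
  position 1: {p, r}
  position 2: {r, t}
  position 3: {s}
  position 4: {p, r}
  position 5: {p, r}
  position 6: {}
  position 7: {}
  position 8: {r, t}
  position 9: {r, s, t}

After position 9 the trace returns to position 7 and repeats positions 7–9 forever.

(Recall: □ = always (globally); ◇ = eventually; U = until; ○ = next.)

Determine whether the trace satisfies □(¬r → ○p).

¬r → ○p must hold at every position from 0 onward. It fails at position 6, so □(¬r → ○p) is false.
Positions where ¬r holds: 0, 3, 6, 7.
Check ○p at each: 0→ok, 3→ok, 6→fails, 7→fails.

Violated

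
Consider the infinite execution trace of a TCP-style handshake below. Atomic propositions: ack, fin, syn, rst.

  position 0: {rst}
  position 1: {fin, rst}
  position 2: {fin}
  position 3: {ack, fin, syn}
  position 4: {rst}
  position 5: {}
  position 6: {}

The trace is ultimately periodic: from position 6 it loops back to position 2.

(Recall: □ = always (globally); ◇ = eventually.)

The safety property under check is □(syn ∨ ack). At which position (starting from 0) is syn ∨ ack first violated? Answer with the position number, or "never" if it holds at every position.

At position 0 the labels are {rst}, so syn ∨ ack is false there. This is the first violation.

0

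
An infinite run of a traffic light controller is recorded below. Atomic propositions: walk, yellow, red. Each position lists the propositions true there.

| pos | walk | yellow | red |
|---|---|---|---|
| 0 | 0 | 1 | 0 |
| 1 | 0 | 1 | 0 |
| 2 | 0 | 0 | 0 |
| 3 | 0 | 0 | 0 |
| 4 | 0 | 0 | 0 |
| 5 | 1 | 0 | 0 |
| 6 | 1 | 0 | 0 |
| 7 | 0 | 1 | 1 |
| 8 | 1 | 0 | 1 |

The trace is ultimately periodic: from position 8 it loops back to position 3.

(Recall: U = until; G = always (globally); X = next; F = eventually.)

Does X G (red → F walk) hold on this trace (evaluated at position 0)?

The position after 0 is 1; G (red → F walk) is true there.

Yes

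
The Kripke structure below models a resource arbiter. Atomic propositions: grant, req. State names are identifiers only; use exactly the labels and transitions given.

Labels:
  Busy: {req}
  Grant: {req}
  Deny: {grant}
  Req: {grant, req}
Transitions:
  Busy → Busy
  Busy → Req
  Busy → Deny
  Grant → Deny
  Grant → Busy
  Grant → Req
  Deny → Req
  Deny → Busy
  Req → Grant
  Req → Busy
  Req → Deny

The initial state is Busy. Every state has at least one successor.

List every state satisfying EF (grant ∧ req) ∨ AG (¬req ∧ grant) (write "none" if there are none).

{Busy, Grant, Deny, Req}

States satisfying grant ∧ req: {Req}.
States satisfying EF (grant ∧ req): {Busy, Grant, Deny, Req}.
States satisfying ¬req ∧ grant: {Deny}.
States satisfying AG (¬req ∧ grant): ∅.
States satisfying EF (grant ∧ req) ∨ AG (¬req ∧ grant): {Busy, Grant, Deny, Req}.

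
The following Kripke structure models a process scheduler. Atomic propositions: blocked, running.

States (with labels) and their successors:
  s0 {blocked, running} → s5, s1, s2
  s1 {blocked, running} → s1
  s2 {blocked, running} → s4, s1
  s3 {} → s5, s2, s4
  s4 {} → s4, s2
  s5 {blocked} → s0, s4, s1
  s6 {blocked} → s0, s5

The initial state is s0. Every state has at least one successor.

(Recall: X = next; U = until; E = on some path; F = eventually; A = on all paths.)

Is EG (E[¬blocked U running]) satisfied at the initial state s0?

Holds

States satisfying E[¬blocked U running]: {s0, s1, s2, s3, s4}.
States satisfying EG (E[¬blocked U running]): {s0, s1, s2, s3, s4}.
s0 ∈ Sat(EG (E[¬blocked U running])).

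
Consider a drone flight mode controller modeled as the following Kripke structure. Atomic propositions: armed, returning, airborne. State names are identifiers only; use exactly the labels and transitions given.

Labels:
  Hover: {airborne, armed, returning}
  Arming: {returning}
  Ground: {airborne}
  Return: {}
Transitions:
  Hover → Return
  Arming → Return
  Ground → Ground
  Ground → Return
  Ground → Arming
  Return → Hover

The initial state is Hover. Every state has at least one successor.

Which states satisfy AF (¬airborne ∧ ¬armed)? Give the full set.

States satisfying ¬airborne ∧ ¬armed: {Arming, Return}.
States satisfying AF (¬airborne ∧ ¬armed): {Hover, Arming, Return}.

{Hover, Arming, Return}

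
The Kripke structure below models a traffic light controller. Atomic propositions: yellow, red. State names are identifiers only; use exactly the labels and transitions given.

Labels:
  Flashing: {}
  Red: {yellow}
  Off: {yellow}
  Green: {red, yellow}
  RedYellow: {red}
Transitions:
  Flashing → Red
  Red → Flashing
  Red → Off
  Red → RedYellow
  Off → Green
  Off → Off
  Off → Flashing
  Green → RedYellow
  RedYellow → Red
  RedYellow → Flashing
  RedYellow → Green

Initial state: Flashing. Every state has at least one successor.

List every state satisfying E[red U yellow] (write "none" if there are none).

States satisfying red: {Green, RedYellow}.
States satisfying yellow: {Red, Off, Green}.
States satisfying E[red U yellow]: {Red, Off, Green, RedYellow}.

{Red, Off, Green, RedYellow}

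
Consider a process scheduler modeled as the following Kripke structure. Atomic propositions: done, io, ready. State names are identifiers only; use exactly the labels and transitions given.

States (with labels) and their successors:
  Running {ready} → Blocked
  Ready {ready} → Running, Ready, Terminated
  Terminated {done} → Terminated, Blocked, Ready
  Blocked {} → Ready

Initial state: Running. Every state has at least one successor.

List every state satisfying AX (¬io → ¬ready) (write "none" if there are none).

States satisfying ¬io → ¬ready: {Terminated, Blocked}.
States satisfying AX (¬io → ¬ready): {Running}.

{Running}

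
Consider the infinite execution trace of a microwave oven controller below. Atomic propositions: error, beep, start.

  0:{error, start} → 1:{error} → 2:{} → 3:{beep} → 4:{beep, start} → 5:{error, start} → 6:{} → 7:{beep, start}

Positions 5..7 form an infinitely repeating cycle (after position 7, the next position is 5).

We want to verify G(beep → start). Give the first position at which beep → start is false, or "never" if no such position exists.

Check beep → start at each position in order: 0 ✓, 1 ✓, 2 ✓.
At position 3 the labels are {beep}, so beep → start is false there. This is the first violation.

3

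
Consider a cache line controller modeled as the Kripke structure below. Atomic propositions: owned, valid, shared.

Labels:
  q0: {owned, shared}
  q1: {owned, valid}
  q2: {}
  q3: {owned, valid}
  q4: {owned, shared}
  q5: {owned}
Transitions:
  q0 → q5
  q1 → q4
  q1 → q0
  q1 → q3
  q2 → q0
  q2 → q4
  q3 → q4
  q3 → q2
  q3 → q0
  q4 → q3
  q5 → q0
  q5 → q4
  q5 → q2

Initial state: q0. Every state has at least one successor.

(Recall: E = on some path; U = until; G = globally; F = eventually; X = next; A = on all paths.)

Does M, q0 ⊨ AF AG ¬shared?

Does not hold

States satisfying AG ¬shared: ∅.
States satisfying AF AG ¬shared: ∅.
There is a path from q0 along which AG ¬shared never holds.
q0 ∉ Sat(AF AG ¬shared).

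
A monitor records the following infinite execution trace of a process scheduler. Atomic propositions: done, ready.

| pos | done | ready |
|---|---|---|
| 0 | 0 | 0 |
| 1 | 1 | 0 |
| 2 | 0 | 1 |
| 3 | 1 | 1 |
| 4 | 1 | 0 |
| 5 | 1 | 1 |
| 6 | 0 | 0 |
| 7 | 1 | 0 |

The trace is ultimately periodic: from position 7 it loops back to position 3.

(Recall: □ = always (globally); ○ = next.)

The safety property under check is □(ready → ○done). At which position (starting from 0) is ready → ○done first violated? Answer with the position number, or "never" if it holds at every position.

5

Check ready → ○done at each position in order: 0 ✓, 1 ✓, 2 ✓, 3 ✓, 4 ✓.
At position 5 the labels are {done, ready} and the next position 6 has {}, so ready → ○done is false there. This is the first violation.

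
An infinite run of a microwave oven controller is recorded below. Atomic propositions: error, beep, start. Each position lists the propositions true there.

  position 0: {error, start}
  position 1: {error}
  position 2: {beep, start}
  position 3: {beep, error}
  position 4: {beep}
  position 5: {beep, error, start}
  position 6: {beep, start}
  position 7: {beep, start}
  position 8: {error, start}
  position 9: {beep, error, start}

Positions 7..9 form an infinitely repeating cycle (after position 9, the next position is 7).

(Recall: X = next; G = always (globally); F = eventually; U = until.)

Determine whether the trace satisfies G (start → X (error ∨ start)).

start → X (error ∨ start) holds at every position 0..9, and those are all positions ever visited, so G (start → X (error ∨ start)) holds.
Positions where start holds: 0, 2, 5, 6, 7, 8, 9.
Check X (error ∨ start) at each: 0→ok, 2→ok, 5→ok, 6→ok, 7→ok, 8→ok, 9→ok.

Satisfied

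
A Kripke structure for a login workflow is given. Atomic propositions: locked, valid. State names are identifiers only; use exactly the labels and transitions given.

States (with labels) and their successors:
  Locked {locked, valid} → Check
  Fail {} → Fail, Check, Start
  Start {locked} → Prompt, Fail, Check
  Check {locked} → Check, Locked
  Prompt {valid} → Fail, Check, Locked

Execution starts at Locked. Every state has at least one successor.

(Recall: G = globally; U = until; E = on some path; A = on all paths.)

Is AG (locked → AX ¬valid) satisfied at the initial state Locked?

Does not hold

States satisfying locked → AX ¬valid: {Locked, Fail, Prompt}.
States satisfying AG (locked → AX ¬valid): ∅.
Check is reachable from Locked and violates locked → AX ¬valid, so AG fails at Locked.
Locked ∉ Sat(AG (locked → AX ¬valid)).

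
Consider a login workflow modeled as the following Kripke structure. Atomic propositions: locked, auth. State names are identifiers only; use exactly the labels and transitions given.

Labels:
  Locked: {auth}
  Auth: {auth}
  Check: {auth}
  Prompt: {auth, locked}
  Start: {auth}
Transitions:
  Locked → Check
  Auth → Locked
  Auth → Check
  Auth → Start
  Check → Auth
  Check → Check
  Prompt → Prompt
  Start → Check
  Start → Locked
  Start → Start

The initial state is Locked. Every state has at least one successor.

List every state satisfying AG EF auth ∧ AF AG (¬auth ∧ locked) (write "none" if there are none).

none

States satisfying EF auth: {Locked, Auth, Check, Prompt, Start}.
States satisfying AG EF auth: {Locked, Auth, Check, Prompt, Start}.
States satisfying AG (¬auth ∧ locked): ∅.
States satisfying AF AG (¬auth ∧ locked): ∅.
States satisfying AG EF auth ∧ AF AG (¬auth ∧ locked): ∅.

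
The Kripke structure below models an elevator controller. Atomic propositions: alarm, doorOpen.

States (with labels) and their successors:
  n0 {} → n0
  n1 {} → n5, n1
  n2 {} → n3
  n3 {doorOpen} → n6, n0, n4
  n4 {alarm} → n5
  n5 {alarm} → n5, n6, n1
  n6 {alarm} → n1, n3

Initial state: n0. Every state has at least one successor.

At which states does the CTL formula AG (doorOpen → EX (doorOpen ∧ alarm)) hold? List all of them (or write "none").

{n0}

States satisfying doorOpen → EX (doorOpen ∧ alarm): {n0, n1, n2, n4, n5, n6}.
States satisfying AG (doorOpen → EX (doorOpen ∧ alarm)): {n0}.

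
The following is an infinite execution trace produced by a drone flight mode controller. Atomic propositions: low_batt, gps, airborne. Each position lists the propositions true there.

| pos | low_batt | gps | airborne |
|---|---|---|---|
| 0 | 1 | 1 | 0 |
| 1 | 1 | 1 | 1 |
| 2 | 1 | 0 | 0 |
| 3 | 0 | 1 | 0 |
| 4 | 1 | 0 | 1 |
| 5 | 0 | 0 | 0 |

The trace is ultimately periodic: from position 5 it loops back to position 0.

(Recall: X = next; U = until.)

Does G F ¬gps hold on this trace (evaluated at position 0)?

Yes

F ¬gps holds at every position 0..5, and those are all positions ever visited, so G F ¬gps holds.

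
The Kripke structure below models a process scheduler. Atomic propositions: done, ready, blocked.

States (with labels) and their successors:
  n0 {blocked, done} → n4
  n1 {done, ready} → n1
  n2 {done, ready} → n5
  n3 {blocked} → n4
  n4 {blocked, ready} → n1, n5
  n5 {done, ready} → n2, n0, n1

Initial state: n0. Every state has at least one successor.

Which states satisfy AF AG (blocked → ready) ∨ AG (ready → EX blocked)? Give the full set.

States satisfying AG (blocked → ready): {n1}.
States satisfying AF AG (blocked → ready): {n1}.
States satisfying ready → EX blocked: {n0, n3, n5}.
States satisfying AG (ready → EX blocked): ∅.
States satisfying AF AG (blocked → ready) ∨ AG (ready → EX blocked): {n1}.

{n1}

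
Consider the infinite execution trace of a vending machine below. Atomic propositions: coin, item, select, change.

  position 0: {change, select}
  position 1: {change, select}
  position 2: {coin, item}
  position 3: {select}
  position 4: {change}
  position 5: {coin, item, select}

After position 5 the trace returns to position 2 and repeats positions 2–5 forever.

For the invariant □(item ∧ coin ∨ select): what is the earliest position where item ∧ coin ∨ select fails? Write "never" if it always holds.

4

Check item ∧ coin ∨ select at each position in order: 0 ✓, 1 ✓, 2 ✓, 3 ✓.
At position 4 the labels are {change}, so item ∧ coin ∨ select is false there. This is the first violation.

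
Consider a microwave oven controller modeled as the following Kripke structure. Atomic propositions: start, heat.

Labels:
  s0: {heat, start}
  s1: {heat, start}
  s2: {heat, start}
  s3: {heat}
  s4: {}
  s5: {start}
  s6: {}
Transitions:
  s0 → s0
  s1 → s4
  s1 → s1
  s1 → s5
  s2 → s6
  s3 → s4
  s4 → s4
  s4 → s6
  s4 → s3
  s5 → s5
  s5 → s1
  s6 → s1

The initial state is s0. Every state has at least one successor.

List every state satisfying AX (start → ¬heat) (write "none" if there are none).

{s2, s3, s4}

States satisfying start → ¬heat: {s3, s4, s5, s6}.
States satisfying AX (start → ¬heat): {s2, s3, s4}.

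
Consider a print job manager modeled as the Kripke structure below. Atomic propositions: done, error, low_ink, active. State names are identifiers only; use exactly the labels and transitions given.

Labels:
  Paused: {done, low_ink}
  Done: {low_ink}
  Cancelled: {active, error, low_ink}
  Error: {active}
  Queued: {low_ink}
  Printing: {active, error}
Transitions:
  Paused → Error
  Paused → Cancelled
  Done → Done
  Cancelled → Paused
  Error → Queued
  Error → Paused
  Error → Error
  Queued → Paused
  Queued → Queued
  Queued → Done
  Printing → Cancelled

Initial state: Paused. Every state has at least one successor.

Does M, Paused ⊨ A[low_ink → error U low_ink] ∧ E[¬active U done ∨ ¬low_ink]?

States satisfying low_ink → error: {Cancelled, Error, Printing}.
States satisfying low_ink: {Paused, Done, Cancelled, Queued}.
States satisfying A[low_ink → error U low_ink]: {Paused, Done, Cancelled, Queued, Printing}.
States satisfying ¬active: {Paused, Done, Queued}.
States satisfying done ∨ ¬low_ink: {Paused, Error, Printing}.
States satisfying E[¬active U done ∨ ¬low_ink]: {Paused, Error, Queued, Printing}.
States satisfying A[low_ink → error U low_ink] ∧ E[¬active U done ∨ ¬low_ink]: {Paused, Queued, Printing}.
Paused ∈ Sat(A[low_ink → error U low_ink] ∧ E[¬active U done ∨ ¬low_ink]).

Satisfied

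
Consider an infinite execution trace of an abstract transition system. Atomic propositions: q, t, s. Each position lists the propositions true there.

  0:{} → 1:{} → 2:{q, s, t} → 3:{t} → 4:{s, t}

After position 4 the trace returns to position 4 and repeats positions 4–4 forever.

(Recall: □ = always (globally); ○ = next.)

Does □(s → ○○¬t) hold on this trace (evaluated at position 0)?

s → ○○¬t must hold at every position from 0 onward. It fails at position 2, so □(s → ○○¬t) is false.
Positions where s holds: 2, 4.
Check ○○¬t at each: 2→fails, 4→fails.

Does not hold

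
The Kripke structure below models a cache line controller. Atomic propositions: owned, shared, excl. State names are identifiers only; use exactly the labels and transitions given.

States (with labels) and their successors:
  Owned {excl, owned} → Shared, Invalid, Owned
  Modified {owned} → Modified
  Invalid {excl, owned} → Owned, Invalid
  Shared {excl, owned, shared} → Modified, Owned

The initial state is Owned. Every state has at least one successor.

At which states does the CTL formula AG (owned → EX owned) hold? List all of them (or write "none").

States satisfying owned → EX owned: {Owned, Modified, Invalid, Shared}.
States satisfying AG (owned → EX owned): {Owned, Modified, Invalid, Shared}.

{Owned, Modified, Invalid, Shared}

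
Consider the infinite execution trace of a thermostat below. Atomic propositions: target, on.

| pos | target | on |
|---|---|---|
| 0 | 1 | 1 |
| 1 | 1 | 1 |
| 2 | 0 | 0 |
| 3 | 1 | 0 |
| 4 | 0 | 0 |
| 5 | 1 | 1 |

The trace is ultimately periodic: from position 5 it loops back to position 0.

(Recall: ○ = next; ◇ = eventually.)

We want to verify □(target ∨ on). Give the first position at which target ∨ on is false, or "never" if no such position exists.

2

Check target ∨ on at each position in order: 0 ✓, 1 ✓.
At position 2 the labels are {}, so target ∨ on is false there. This is the first violation.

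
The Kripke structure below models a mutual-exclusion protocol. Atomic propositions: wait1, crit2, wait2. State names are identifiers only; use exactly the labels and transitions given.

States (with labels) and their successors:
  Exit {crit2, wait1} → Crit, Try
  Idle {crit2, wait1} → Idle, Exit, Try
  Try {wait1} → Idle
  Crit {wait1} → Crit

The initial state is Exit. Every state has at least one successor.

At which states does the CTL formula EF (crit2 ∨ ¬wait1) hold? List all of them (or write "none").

{Exit, Idle, Try}

States satisfying crit2 ∨ ¬wait1: {Exit, Idle}.
States satisfying EF (crit2 ∨ ¬wait1): {Exit, Idle, Try}.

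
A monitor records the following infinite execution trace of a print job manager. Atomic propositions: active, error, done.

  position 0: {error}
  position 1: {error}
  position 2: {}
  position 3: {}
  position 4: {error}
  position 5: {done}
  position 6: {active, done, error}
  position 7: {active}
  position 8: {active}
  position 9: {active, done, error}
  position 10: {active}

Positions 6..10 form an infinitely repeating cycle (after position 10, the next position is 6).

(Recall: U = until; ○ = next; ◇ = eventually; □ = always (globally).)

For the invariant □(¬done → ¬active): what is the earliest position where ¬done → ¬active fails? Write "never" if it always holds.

7

Check ¬done → ¬active at each position in order: 0 ✓, 1 ✓, 2 ✓, 3 ✓, 4 ✓, 5 ✓, 6 ✓.
At position 7 the labels are {active}, so ¬done → ¬active is false there. This is the first violation.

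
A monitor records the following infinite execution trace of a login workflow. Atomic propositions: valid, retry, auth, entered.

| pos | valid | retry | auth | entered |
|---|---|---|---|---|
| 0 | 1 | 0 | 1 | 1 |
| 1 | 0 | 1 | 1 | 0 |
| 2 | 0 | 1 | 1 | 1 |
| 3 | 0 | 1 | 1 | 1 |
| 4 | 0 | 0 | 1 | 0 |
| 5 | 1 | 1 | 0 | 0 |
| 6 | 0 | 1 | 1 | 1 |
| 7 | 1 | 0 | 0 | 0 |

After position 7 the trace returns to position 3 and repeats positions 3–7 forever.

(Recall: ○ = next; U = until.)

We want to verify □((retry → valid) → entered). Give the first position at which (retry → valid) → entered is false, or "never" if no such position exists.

Check (retry → valid) → entered at each position in order: 0 ✓, 1 ✓, 2 ✓, 3 ✓.
At position 4 the labels are {auth}, so (retry → valid) → entered is false there. This is the first violation.

4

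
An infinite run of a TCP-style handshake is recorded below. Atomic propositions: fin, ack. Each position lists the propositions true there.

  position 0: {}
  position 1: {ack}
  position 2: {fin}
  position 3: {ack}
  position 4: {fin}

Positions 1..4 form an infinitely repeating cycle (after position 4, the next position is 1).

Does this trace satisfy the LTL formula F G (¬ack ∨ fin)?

Does not hold

G (¬ack ∨ fin) is false at every position 0..4, so it never becomes true and F G (¬ack ∨ fin) fails.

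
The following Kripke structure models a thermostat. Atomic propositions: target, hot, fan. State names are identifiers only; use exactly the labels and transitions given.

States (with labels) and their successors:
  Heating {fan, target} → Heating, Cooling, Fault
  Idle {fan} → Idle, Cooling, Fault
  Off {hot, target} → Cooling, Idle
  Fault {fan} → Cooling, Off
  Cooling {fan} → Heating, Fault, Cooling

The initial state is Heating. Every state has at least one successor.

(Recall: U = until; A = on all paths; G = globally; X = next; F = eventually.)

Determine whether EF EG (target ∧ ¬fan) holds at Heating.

States satisfying EG (target ∧ ¬fan): ∅.
States satisfying EF EG (target ∧ ¬fan): ∅.
No suitable path/successor from Heating witnesses the formula.
Heating ∉ Sat(EF EG (target ∧ ¬fan)).

No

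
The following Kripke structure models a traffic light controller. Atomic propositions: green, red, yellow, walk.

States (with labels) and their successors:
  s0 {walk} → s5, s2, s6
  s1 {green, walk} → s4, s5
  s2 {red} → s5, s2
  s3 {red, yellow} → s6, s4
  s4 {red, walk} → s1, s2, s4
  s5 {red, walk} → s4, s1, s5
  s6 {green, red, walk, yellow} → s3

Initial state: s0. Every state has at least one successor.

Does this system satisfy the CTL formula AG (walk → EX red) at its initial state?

Yes

States satisfying walk → EX red: {s0, s1, s2, s3, s4, s5, s6}.
States satisfying AG (walk → EX red): {s0, s1, s2, s3, s4, s5, s6}.
Every state reachable from s0 satisfies walk → EX red.
s0 ∈ Sat(AG (walk → EX red)).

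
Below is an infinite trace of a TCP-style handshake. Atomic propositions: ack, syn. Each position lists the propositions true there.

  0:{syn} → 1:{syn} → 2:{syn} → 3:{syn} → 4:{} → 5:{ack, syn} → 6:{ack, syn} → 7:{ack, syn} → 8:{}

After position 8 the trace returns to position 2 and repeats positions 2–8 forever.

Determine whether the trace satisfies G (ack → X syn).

Violated

ack → X syn must hold at every position from 0 onward. It fails at position 7, so G (ack → X syn) is false.
Positions where ack holds: 5, 6, 7.
Check X syn at each: 5→ok, 6→ok, 7→fails.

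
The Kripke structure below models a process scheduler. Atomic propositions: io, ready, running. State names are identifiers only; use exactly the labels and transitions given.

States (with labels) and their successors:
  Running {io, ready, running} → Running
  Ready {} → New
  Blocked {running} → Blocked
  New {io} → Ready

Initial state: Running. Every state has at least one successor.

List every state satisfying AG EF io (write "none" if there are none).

{Running, Ready, New}

States satisfying EF io: {Running, Ready, New}.
States satisfying AG EF io: {Running, Ready, New}.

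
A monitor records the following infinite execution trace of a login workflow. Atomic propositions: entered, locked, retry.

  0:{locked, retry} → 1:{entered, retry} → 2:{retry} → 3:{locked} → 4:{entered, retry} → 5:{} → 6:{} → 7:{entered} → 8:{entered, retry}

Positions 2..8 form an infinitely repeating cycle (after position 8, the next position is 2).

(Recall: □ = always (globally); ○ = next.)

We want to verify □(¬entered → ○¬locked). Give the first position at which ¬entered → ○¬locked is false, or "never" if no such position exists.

2

Check ¬entered → ○¬locked at each position in order: 0 ✓, 1 ✓.
At position 2 the labels are {retry} and the next position 3 has {locked}, so ¬entered → ○¬locked is false there. This is the first violation.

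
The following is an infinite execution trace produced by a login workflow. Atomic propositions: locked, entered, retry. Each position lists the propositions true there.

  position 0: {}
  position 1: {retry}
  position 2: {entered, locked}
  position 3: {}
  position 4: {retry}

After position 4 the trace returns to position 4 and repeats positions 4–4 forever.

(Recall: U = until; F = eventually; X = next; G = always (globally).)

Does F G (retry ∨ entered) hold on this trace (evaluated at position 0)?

G (retry ∨ entered) holds at position 4, which is reachable from 0, so F G (retry ∨ entered) holds.

Satisfied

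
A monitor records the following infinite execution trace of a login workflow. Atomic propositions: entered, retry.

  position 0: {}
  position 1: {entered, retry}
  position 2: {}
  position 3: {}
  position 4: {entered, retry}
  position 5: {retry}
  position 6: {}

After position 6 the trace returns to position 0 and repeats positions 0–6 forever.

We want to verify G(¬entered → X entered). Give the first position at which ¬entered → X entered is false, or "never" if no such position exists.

2

Check ¬entered → X entered at each position in order: 0 ✓, 1 ✓.
At position 2 the labels are {} and the next position 3 has {}, so ¬entered → X entered is false there. This is the first violation.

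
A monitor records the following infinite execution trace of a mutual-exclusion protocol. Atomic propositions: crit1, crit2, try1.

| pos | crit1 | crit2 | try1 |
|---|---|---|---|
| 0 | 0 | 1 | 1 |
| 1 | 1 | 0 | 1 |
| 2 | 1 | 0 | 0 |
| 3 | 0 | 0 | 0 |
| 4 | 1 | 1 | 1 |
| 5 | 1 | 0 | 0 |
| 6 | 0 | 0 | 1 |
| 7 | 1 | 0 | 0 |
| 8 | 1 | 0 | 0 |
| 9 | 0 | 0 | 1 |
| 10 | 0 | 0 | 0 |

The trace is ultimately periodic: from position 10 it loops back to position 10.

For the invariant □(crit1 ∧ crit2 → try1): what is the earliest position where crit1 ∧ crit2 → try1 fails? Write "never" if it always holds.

never

crit1 ∧ crit2 → try1 holds at every position 0..10, and those are all the positions the trace ever visits, so the invariant □(crit1 ∧ crit2 → try1) is never violated.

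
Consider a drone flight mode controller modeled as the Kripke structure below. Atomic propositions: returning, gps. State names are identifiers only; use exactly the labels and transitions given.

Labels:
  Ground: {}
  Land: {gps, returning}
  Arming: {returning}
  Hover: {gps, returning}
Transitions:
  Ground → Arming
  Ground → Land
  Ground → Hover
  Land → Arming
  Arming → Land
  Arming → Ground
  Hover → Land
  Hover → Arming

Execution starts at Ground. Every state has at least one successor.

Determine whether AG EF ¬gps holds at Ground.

States satisfying EF ¬gps: {Ground, Land, Arming, Hover}.
States satisfying AG EF ¬gps: {Ground, Land, Arming, Hover}.
Every state reachable from Ground satisfies EF ¬gps.
Ground ∈ Sat(AG EF ¬gps).

Holds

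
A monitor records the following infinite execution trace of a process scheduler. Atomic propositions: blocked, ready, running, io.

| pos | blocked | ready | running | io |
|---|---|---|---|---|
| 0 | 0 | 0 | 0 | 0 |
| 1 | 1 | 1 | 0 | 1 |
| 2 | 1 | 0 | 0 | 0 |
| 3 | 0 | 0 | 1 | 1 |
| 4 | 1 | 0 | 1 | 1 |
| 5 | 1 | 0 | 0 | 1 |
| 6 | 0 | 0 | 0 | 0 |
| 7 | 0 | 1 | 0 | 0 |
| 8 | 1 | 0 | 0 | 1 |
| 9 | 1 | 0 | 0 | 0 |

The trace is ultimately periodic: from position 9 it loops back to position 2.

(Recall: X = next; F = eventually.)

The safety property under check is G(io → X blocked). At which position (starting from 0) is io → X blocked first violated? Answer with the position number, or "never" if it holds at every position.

5

Check io → X blocked at each position in order: 0 ✓, 1 ✓, 2 ✓, 3 ✓, 4 ✓.
At position 5 the labels are {blocked, io} and the next position 6 has {}, so io → X blocked is false there. This is the first violation.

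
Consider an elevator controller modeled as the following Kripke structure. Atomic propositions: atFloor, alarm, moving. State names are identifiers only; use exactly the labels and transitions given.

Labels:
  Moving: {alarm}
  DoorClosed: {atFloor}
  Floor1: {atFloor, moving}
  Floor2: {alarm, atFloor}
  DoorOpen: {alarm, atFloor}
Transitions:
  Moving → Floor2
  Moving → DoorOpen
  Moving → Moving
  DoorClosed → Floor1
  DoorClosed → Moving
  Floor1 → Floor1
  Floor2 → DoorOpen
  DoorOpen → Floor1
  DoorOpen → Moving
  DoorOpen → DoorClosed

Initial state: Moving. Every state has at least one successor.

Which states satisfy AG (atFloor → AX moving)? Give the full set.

States satisfying atFloor → AX moving: {Moving, Floor1}.
States satisfying AG (atFloor → AX moving): {Floor1}.

{Floor1}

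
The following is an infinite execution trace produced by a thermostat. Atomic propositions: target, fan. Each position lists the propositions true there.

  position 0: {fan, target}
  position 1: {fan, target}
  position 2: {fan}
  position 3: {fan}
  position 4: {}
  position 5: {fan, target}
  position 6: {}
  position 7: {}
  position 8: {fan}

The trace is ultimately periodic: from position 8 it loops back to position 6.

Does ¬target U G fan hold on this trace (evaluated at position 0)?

Walking from position 0: at position 0, G fan has not yet held and ¬target fails, so ¬target U G fan is false.

Does not hold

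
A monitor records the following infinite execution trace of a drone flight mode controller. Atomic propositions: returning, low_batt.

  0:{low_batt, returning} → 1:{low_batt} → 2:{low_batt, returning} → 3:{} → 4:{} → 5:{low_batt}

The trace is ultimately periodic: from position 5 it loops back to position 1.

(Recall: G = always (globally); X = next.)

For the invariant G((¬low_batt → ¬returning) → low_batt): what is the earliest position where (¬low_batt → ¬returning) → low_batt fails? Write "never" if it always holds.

Check (¬low_batt → ¬returning) → low_batt at each position in order: 0 ✓, 1 ✓, 2 ✓.
At position 3 the labels are {}, so (¬low_batt → ¬returning) → low_batt is false there. This is the first violation.

3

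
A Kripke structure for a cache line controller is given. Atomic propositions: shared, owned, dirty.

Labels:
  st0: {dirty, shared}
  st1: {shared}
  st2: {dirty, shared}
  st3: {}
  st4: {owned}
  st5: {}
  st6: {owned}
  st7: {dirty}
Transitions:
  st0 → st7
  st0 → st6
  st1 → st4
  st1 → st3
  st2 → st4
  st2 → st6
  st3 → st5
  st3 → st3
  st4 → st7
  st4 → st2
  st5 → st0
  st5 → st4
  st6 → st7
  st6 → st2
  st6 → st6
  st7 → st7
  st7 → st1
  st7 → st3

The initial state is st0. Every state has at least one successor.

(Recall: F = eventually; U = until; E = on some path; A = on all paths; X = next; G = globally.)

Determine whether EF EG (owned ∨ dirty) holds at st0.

Yes

States satisfying EG (owned ∨ dirty): {st0, st2, st4, st6, st7}.
States satisfying EF EG (owned ∨ dirty): {st0, st1, st2, st3, st4, st5, st6, st7}.
Some path from st0 reaches a state where EG (owned ∨ dirty) holds.
st0 ∈ Sat(EF EG (owned ∨ dirty)).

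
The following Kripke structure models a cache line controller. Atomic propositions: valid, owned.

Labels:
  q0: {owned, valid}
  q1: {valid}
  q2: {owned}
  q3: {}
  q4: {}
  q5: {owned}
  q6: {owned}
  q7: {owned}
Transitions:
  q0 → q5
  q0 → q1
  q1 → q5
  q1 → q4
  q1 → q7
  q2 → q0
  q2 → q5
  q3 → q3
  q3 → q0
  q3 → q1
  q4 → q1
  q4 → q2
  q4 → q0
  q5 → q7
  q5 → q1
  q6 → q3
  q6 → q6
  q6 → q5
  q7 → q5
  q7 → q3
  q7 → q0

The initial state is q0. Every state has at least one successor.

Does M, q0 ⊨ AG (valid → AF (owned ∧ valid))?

States satisfying valid → AF (owned ∧ valid): {q0, q2, q3, q4, q5, q6, q7}.
States satisfying AG (valid → AF (owned ∧ valid)): ∅.
q1 is reachable from q0 and violates valid → AF (owned ∧ valid), so AG fails at q0.
q0 ∉ Sat(AG (valid → AF (owned ∧ valid))).

Violated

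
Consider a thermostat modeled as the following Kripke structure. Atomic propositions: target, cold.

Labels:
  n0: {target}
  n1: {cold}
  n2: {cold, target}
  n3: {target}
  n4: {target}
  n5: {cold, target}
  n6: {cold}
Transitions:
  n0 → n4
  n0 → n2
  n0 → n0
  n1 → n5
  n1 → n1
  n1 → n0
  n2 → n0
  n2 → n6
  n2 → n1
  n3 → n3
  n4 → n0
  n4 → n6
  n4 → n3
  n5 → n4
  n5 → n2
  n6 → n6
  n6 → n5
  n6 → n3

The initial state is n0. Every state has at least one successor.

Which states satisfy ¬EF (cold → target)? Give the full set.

States satisfying cold → target: {n0, n2, n3, n4, n5}.
States satisfying EF (cold → target): {n0, n1, n2, n3, n4, n5, n6}.
States satisfying ¬EF (cold → target): ∅.

none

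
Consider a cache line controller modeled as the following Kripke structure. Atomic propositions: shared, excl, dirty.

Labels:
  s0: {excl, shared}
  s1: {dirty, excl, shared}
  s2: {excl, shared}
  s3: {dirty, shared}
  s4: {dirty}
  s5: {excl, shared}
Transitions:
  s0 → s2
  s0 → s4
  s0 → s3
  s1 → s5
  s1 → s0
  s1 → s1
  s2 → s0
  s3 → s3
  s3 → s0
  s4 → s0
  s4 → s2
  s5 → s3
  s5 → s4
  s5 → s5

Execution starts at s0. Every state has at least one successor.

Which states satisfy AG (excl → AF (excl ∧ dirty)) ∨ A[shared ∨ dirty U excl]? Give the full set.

{s0, s1, s2, s4, s5}

States satisfying excl → AF (excl ∧ dirty): {s1, s3, s4}.
States satisfying AG (excl → AF (excl ∧ dirty)): ∅.
States satisfying shared ∨ dirty: {s0, s1, s2, s3, s4, s5}.
States satisfying excl: {s0, s1, s2, s5}.
States satisfying A[shared ∨ dirty U excl]: {s0, s1, s2, s4, s5}.
States satisfying AG (excl → AF (excl ∧ dirty)) ∨ A[shared ∨ dirty U excl]: {s0, s1, s2, s4, s5}.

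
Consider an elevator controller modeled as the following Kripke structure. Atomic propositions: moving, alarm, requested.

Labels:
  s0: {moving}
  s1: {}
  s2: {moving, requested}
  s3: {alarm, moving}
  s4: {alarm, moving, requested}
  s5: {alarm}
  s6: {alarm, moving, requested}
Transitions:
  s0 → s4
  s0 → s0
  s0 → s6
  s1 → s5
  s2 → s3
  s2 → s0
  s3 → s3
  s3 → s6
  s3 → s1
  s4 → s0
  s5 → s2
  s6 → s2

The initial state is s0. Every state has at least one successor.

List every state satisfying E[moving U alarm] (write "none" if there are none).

States satisfying moving: {s0, s2, s3, s4, s6}.
States satisfying alarm: {s3, s4, s5, s6}.
States satisfying E[moving U alarm]: {s0, s2, s3, s4, s5, s6}.

{s0, s2, s3, s4, s5, s6}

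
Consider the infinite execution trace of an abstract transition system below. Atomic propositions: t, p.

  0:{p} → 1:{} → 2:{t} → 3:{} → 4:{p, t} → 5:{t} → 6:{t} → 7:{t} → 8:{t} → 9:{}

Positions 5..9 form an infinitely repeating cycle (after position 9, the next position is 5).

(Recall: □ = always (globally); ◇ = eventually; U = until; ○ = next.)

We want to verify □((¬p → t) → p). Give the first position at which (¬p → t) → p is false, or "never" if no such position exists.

Check (¬p → t) → p at each position in order: 0 ✓, 1 ✓.
At position 2 the labels are {t}, so (¬p → t) → p is false there. This is the first violation.

2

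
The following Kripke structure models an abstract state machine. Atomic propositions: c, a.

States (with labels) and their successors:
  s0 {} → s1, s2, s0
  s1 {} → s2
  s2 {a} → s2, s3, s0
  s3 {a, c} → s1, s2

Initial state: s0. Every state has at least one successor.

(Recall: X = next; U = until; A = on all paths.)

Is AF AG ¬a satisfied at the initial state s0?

No

States satisfying AG ¬a: ∅.
States satisfying AF AG ¬a: ∅.
There is a path from s0 along which AG ¬a never holds.
s0 ∉ Sat(AF AG ¬a).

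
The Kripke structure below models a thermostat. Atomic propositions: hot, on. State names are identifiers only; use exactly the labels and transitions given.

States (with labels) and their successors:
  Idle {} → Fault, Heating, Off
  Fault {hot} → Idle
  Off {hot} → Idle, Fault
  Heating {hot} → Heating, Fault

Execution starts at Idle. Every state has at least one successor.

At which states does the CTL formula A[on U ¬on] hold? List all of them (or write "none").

{Idle, Fault, Off, Heating}

States satisfying on: ∅.
States satisfying ¬on: {Idle, Fault, Off, Heating}.
States satisfying A[on U ¬on]: {Idle, Fault, Off, Heating}.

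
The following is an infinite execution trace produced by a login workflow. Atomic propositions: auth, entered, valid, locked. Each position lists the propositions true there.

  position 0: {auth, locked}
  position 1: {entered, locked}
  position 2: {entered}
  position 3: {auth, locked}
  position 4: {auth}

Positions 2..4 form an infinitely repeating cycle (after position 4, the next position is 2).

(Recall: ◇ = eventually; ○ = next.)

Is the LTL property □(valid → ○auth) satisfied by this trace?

Yes

valid → ○auth holds at every position 0..4, and those are all positions ever visited, so □(valid → ○auth) holds.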